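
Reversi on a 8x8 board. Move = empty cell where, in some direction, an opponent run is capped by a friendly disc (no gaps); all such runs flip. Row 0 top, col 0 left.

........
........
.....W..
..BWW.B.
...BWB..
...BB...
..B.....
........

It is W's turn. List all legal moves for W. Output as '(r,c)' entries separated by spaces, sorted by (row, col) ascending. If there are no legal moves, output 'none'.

(2,1): no bracket -> illegal
(2,2): no bracket -> illegal
(2,3): no bracket -> illegal
(2,6): no bracket -> illegal
(2,7): no bracket -> illegal
(3,1): flips 1 -> legal
(3,5): no bracket -> illegal
(3,7): no bracket -> illegal
(4,1): no bracket -> illegal
(4,2): flips 1 -> legal
(4,6): flips 1 -> legal
(4,7): flips 1 -> legal
(5,1): no bracket -> illegal
(5,2): flips 1 -> legal
(5,5): no bracket -> illegal
(5,6): flips 1 -> legal
(6,1): no bracket -> illegal
(6,3): flips 2 -> legal
(6,4): flips 1 -> legal
(6,5): no bracket -> illegal
(7,1): flips 2 -> legal
(7,2): no bracket -> illegal
(7,3): no bracket -> illegal

Answer: (3,1) (4,2) (4,6) (4,7) (5,2) (5,6) (6,3) (6,4) (7,1)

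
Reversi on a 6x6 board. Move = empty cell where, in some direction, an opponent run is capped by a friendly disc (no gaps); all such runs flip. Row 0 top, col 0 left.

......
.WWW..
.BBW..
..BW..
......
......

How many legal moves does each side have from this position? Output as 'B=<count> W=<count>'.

Answer: B=9 W=5

Derivation:
-- B to move --
(0,0): flips 1 -> legal
(0,1): flips 1 -> legal
(0,2): flips 1 -> legal
(0,3): flips 1 -> legal
(0,4): flips 1 -> legal
(1,0): no bracket -> illegal
(1,4): flips 1 -> legal
(2,0): no bracket -> illegal
(2,4): flips 1 -> legal
(3,4): flips 1 -> legal
(4,2): no bracket -> illegal
(4,3): no bracket -> illegal
(4,4): flips 1 -> legal
B mobility = 9
-- W to move --
(1,0): no bracket -> illegal
(2,0): flips 2 -> legal
(3,0): flips 1 -> legal
(3,1): flips 3 -> legal
(4,1): flips 1 -> legal
(4,2): flips 2 -> legal
(4,3): no bracket -> illegal
W mobility = 5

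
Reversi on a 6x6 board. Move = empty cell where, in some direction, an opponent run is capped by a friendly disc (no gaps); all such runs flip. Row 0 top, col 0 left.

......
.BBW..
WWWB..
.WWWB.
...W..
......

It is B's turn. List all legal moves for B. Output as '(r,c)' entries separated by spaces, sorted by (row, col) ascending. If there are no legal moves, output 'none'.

Answer: (0,3) (1,4) (3,0) (4,1) (4,2) (4,4) (5,2) (5,3)

Derivation:
(0,2): no bracket -> illegal
(0,3): flips 1 -> legal
(0,4): no bracket -> illegal
(1,0): no bracket -> illegal
(1,4): flips 1 -> legal
(2,4): no bracket -> illegal
(3,0): flips 4 -> legal
(4,0): no bracket -> illegal
(4,1): flips 3 -> legal
(4,2): flips 2 -> legal
(4,4): flips 2 -> legal
(5,2): flips 1 -> legal
(5,3): flips 2 -> legal
(5,4): no bracket -> illegal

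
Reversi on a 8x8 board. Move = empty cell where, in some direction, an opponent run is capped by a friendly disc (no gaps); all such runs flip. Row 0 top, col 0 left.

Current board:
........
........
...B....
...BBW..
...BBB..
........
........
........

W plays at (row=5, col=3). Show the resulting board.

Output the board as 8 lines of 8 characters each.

Answer: ........
........
...B....
...BBW..
...BWB..
...W....
........
........

Derivation:
Place W at (5,3); scan 8 dirs for brackets.
Dir NW: first cell '.' (not opp) -> no flip
Dir N: opp run (4,3) (3,3) (2,3), next='.' -> no flip
Dir NE: opp run (4,4) capped by W -> flip
Dir W: first cell '.' (not opp) -> no flip
Dir E: first cell '.' (not opp) -> no flip
Dir SW: first cell '.' (not opp) -> no flip
Dir S: first cell '.' (not opp) -> no flip
Dir SE: first cell '.' (not opp) -> no flip
All flips: (4,4)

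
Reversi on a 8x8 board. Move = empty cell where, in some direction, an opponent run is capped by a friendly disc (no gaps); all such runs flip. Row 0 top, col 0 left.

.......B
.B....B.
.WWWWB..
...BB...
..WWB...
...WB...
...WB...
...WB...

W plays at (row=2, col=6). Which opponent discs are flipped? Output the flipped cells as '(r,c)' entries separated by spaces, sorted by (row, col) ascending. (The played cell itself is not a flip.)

Answer: (2,5)

Derivation:
Dir NW: first cell '.' (not opp) -> no flip
Dir N: opp run (1,6), next='.' -> no flip
Dir NE: first cell '.' (not opp) -> no flip
Dir W: opp run (2,5) capped by W -> flip
Dir E: first cell '.' (not opp) -> no flip
Dir SW: first cell '.' (not opp) -> no flip
Dir S: first cell '.' (not opp) -> no flip
Dir SE: first cell '.' (not opp) -> no flip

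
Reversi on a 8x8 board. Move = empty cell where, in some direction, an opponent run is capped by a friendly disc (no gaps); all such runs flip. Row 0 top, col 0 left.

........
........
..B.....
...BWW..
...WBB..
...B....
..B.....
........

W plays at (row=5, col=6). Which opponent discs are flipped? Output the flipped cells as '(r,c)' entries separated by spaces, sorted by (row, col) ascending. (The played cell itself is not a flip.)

Answer: (4,5)

Derivation:
Dir NW: opp run (4,5) capped by W -> flip
Dir N: first cell '.' (not opp) -> no flip
Dir NE: first cell '.' (not opp) -> no flip
Dir W: first cell '.' (not opp) -> no flip
Dir E: first cell '.' (not opp) -> no flip
Dir SW: first cell '.' (not opp) -> no flip
Dir S: first cell '.' (not opp) -> no flip
Dir SE: first cell '.' (not opp) -> no flip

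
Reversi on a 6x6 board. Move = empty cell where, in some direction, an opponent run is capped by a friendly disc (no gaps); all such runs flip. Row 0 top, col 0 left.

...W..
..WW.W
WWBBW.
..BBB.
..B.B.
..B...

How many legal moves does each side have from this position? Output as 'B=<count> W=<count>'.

-- B to move --
(0,1): flips 1 -> legal
(0,2): flips 1 -> legal
(0,4): flips 1 -> legal
(0,5): no bracket -> illegal
(1,0): flips 1 -> legal
(1,1): no bracket -> illegal
(1,4): flips 1 -> legal
(2,5): flips 1 -> legal
(3,0): no bracket -> illegal
(3,1): no bracket -> illegal
(3,5): no bracket -> illegal
B mobility = 6
-- W to move --
(1,1): no bracket -> illegal
(1,4): no bracket -> illegal
(2,5): no bracket -> illegal
(3,1): flips 1 -> legal
(3,5): no bracket -> illegal
(4,1): no bracket -> illegal
(4,3): flips 3 -> legal
(4,5): flips 2 -> legal
(5,1): flips 2 -> legal
(5,3): no bracket -> illegal
(5,4): flips 2 -> legal
(5,5): no bracket -> illegal
W mobility = 5

Answer: B=6 W=5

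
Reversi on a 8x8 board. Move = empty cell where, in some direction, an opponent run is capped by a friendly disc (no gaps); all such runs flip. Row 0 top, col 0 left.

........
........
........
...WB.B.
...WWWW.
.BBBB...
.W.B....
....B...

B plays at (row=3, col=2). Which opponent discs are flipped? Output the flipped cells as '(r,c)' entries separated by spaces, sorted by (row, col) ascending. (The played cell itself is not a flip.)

Answer: (3,3) (4,3)

Derivation:
Dir NW: first cell '.' (not opp) -> no flip
Dir N: first cell '.' (not opp) -> no flip
Dir NE: first cell '.' (not opp) -> no flip
Dir W: first cell '.' (not opp) -> no flip
Dir E: opp run (3,3) capped by B -> flip
Dir SW: first cell '.' (not opp) -> no flip
Dir S: first cell '.' (not opp) -> no flip
Dir SE: opp run (4,3) capped by B -> flip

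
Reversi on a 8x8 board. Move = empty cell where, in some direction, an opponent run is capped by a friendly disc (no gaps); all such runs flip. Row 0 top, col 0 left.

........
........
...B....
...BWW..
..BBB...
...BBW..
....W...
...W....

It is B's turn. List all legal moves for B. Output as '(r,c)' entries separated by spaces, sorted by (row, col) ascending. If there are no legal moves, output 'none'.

(2,4): flips 1 -> legal
(2,5): flips 1 -> legal
(2,6): flips 1 -> legal
(3,6): flips 2 -> legal
(4,5): flips 1 -> legal
(4,6): no bracket -> illegal
(5,6): flips 1 -> legal
(6,2): no bracket -> illegal
(6,3): no bracket -> illegal
(6,5): no bracket -> illegal
(6,6): flips 1 -> legal
(7,2): no bracket -> illegal
(7,4): flips 1 -> legal
(7,5): flips 1 -> legal

Answer: (2,4) (2,5) (2,6) (3,6) (4,5) (5,6) (6,6) (7,4) (7,5)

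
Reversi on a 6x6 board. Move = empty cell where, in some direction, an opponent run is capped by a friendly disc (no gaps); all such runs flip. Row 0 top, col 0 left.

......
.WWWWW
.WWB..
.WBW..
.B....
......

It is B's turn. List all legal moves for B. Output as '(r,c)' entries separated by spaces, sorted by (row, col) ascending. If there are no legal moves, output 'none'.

Answer: (0,1) (0,2) (0,3) (0,5) (1,0) (2,0) (3,0) (3,4) (4,3)

Derivation:
(0,0): no bracket -> illegal
(0,1): flips 4 -> legal
(0,2): flips 2 -> legal
(0,3): flips 1 -> legal
(0,4): no bracket -> illegal
(0,5): flips 1 -> legal
(1,0): flips 1 -> legal
(2,0): flips 2 -> legal
(2,4): no bracket -> illegal
(2,5): no bracket -> illegal
(3,0): flips 1 -> legal
(3,4): flips 1 -> legal
(4,0): no bracket -> illegal
(4,2): no bracket -> illegal
(4,3): flips 1 -> legal
(4,4): no bracket -> illegal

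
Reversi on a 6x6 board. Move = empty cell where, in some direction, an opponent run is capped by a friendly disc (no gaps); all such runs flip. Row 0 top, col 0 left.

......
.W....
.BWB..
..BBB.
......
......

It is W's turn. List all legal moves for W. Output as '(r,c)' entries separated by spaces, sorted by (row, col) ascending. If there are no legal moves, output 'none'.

Answer: (2,0) (2,4) (3,1) (4,2) (4,4)

Derivation:
(1,0): no bracket -> illegal
(1,2): no bracket -> illegal
(1,3): no bracket -> illegal
(1,4): no bracket -> illegal
(2,0): flips 1 -> legal
(2,4): flips 1 -> legal
(2,5): no bracket -> illegal
(3,0): no bracket -> illegal
(3,1): flips 1 -> legal
(3,5): no bracket -> illegal
(4,1): no bracket -> illegal
(4,2): flips 1 -> legal
(4,3): no bracket -> illegal
(4,4): flips 1 -> legal
(4,5): no bracket -> illegal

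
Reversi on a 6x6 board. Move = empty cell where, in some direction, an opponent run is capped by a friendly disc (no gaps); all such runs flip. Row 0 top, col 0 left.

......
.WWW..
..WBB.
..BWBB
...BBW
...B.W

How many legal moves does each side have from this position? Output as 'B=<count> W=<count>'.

Answer: B=6 W=4

Derivation:
-- B to move --
(0,0): flips 3 -> legal
(0,1): flips 1 -> legal
(0,2): flips 3 -> legal
(0,3): flips 1 -> legal
(0,4): no bracket -> illegal
(1,0): no bracket -> illegal
(1,4): no bracket -> illegal
(2,0): no bracket -> illegal
(2,1): flips 1 -> legal
(3,1): no bracket -> illegal
(4,2): flips 1 -> legal
(5,4): no bracket -> illegal
B mobility = 6
-- W to move --
(1,4): no bracket -> illegal
(1,5): flips 1 -> legal
(2,1): no bracket -> illegal
(2,5): flips 3 -> legal
(3,1): flips 1 -> legal
(4,1): no bracket -> illegal
(4,2): flips 3 -> legal
(5,2): no bracket -> illegal
(5,4): no bracket -> illegal
W mobility = 4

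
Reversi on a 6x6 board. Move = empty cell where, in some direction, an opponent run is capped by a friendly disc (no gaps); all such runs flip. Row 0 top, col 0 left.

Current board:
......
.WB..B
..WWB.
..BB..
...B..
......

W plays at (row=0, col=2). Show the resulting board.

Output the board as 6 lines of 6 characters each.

Answer: ..W...
.WW..B
..WWB.
..BB..
...B..
......

Derivation:
Place W at (0,2); scan 8 dirs for brackets.
Dir NW: edge -> no flip
Dir N: edge -> no flip
Dir NE: edge -> no flip
Dir W: first cell '.' (not opp) -> no flip
Dir E: first cell '.' (not opp) -> no flip
Dir SW: first cell 'W' (not opp) -> no flip
Dir S: opp run (1,2) capped by W -> flip
Dir SE: first cell '.' (not opp) -> no flip
All flips: (1,2)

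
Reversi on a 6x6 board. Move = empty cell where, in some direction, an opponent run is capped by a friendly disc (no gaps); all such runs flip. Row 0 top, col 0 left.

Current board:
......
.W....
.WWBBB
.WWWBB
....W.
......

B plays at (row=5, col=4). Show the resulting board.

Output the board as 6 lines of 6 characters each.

Place B at (5,4); scan 8 dirs for brackets.
Dir NW: first cell '.' (not opp) -> no flip
Dir N: opp run (4,4) capped by B -> flip
Dir NE: first cell '.' (not opp) -> no flip
Dir W: first cell '.' (not opp) -> no flip
Dir E: first cell '.' (not opp) -> no flip
Dir SW: edge -> no flip
Dir S: edge -> no flip
Dir SE: edge -> no flip
All flips: (4,4)

Answer: ......
.W....
.WWBBB
.WWWBB
....B.
....B.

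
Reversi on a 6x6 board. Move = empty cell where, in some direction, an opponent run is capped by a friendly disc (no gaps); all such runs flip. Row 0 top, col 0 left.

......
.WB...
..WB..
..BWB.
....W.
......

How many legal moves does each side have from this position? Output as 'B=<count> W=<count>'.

-- B to move --
(0,0): no bracket -> illegal
(0,1): no bracket -> illegal
(0,2): no bracket -> illegal
(1,0): flips 1 -> legal
(1,3): no bracket -> illegal
(2,0): no bracket -> illegal
(2,1): flips 1 -> legal
(2,4): no bracket -> illegal
(3,1): no bracket -> illegal
(3,5): no bracket -> illegal
(4,2): no bracket -> illegal
(4,3): flips 1 -> legal
(4,5): no bracket -> illegal
(5,3): no bracket -> illegal
(5,4): flips 1 -> legal
(5,5): no bracket -> illegal
B mobility = 4
-- W to move --
(0,1): no bracket -> illegal
(0,2): flips 1 -> legal
(0,3): no bracket -> illegal
(1,3): flips 2 -> legal
(1,4): no bracket -> illegal
(2,1): no bracket -> illegal
(2,4): flips 2 -> legal
(2,5): no bracket -> illegal
(3,1): flips 1 -> legal
(3,5): flips 1 -> legal
(4,1): no bracket -> illegal
(4,2): flips 1 -> legal
(4,3): no bracket -> illegal
(4,5): no bracket -> illegal
W mobility = 6

Answer: B=4 W=6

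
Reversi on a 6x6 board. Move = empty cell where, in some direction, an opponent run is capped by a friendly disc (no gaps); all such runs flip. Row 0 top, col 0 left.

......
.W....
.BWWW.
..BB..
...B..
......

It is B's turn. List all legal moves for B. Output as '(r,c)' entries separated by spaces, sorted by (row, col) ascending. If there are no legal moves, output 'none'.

(0,0): flips 2 -> legal
(0,1): flips 1 -> legal
(0,2): no bracket -> illegal
(1,0): no bracket -> illegal
(1,2): flips 1 -> legal
(1,3): flips 1 -> legal
(1,4): flips 1 -> legal
(1,5): flips 1 -> legal
(2,0): no bracket -> illegal
(2,5): flips 3 -> legal
(3,1): no bracket -> illegal
(3,4): no bracket -> illegal
(3,5): no bracket -> illegal

Answer: (0,0) (0,1) (1,2) (1,3) (1,4) (1,5) (2,5)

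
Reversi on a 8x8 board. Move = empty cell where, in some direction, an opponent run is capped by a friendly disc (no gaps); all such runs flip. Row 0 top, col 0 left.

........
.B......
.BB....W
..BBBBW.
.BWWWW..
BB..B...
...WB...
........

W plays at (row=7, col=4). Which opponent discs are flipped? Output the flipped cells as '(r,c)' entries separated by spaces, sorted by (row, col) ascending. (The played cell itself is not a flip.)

Dir NW: first cell 'W' (not opp) -> no flip
Dir N: opp run (6,4) (5,4) capped by W -> flip
Dir NE: first cell '.' (not opp) -> no flip
Dir W: first cell '.' (not opp) -> no flip
Dir E: first cell '.' (not opp) -> no flip
Dir SW: edge -> no flip
Dir S: edge -> no flip
Dir SE: edge -> no flip

Answer: (5,4) (6,4)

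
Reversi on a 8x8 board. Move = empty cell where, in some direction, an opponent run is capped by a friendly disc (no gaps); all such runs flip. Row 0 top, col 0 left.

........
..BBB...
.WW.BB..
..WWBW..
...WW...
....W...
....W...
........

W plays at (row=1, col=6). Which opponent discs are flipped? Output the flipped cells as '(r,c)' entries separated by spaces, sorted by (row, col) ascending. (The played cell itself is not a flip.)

Answer: (2,5) (3,4)

Derivation:
Dir NW: first cell '.' (not opp) -> no flip
Dir N: first cell '.' (not opp) -> no flip
Dir NE: first cell '.' (not opp) -> no flip
Dir W: first cell '.' (not opp) -> no flip
Dir E: first cell '.' (not opp) -> no flip
Dir SW: opp run (2,5) (3,4) capped by W -> flip
Dir S: first cell '.' (not opp) -> no flip
Dir SE: first cell '.' (not opp) -> no flip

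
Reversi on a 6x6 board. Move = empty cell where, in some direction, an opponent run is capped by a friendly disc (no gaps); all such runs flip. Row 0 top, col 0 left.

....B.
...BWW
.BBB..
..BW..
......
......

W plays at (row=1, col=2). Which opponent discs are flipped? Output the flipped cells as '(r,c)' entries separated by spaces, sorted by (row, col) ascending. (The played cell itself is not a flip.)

Dir NW: first cell '.' (not opp) -> no flip
Dir N: first cell '.' (not opp) -> no flip
Dir NE: first cell '.' (not opp) -> no flip
Dir W: first cell '.' (not opp) -> no flip
Dir E: opp run (1,3) capped by W -> flip
Dir SW: opp run (2,1), next='.' -> no flip
Dir S: opp run (2,2) (3,2), next='.' -> no flip
Dir SE: opp run (2,3), next='.' -> no flip

Answer: (1,3)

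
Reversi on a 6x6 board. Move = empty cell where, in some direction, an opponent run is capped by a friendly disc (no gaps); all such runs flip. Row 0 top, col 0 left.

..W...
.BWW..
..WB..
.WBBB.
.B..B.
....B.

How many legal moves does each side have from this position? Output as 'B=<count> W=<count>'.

Answer: B=5 W=10

Derivation:
-- B to move --
(0,1): flips 1 -> legal
(0,3): flips 1 -> legal
(0,4): no bracket -> illegal
(1,4): flips 2 -> legal
(2,0): no bracket -> illegal
(2,1): flips 2 -> legal
(2,4): no bracket -> illegal
(3,0): flips 1 -> legal
(4,0): no bracket -> illegal
(4,2): no bracket -> illegal
B mobility = 5
-- W to move --
(0,0): flips 1 -> legal
(0,1): no bracket -> illegal
(1,0): flips 1 -> legal
(1,4): no bracket -> illegal
(2,0): flips 1 -> legal
(2,1): no bracket -> illegal
(2,4): flips 1 -> legal
(2,5): no bracket -> illegal
(3,0): no bracket -> illegal
(3,5): flips 3 -> legal
(4,0): no bracket -> illegal
(4,2): flips 1 -> legal
(4,3): flips 2 -> legal
(4,5): flips 2 -> legal
(5,0): no bracket -> illegal
(5,1): flips 1 -> legal
(5,2): no bracket -> illegal
(5,3): no bracket -> illegal
(5,5): flips 2 -> legal
W mobility = 10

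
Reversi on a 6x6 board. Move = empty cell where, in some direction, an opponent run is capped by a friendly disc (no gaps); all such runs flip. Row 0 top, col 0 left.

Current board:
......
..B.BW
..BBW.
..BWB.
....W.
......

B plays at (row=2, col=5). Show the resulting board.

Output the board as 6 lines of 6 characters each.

Answer: ......
..B.BW
..BBBB
..BWB.
....W.
......

Derivation:
Place B at (2,5); scan 8 dirs for brackets.
Dir NW: first cell 'B' (not opp) -> no flip
Dir N: opp run (1,5), next='.' -> no flip
Dir NE: edge -> no flip
Dir W: opp run (2,4) capped by B -> flip
Dir E: edge -> no flip
Dir SW: first cell 'B' (not opp) -> no flip
Dir S: first cell '.' (not opp) -> no flip
Dir SE: edge -> no flip
All flips: (2,4)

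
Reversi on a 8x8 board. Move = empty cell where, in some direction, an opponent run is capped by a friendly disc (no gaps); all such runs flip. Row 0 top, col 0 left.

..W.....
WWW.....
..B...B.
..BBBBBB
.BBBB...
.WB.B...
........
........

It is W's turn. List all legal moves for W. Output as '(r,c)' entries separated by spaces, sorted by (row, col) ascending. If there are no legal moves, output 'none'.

Answer: (2,4) (3,1) (5,3) (5,5) (6,2)

Derivation:
(1,3): no bracket -> illegal
(1,5): no bracket -> illegal
(1,6): no bracket -> illegal
(1,7): no bracket -> illegal
(2,1): no bracket -> illegal
(2,3): no bracket -> illegal
(2,4): flips 2 -> legal
(2,5): no bracket -> illegal
(2,7): no bracket -> illegal
(3,0): no bracket -> illegal
(3,1): flips 1 -> legal
(4,0): no bracket -> illegal
(4,5): no bracket -> illegal
(4,6): no bracket -> illegal
(4,7): no bracket -> illegal
(5,0): no bracket -> illegal
(5,3): flips 1 -> legal
(5,5): flips 3 -> legal
(6,1): no bracket -> illegal
(6,2): flips 4 -> legal
(6,3): no bracket -> illegal
(6,4): no bracket -> illegal
(6,5): no bracket -> illegal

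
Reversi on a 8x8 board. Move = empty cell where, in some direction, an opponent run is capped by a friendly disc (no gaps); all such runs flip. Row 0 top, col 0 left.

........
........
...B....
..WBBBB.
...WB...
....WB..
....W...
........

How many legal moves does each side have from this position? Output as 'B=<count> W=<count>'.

-- B to move --
(2,1): no bracket -> illegal
(2,2): no bracket -> illegal
(3,1): flips 1 -> legal
(4,1): flips 1 -> legal
(4,2): flips 1 -> legal
(4,5): no bracket -> illegal
(5,2): flips 1 -> legal
(5,3): flips 2 -> legal
(6,3): no bracket -> illegal
(6,5): no bracket -> illegal
(7,3): flips 1 -> legal
(7,4): flips 2 -> legal
(7,5): no bracket -> illegal
B mobility = 7
-- W to move --
(1,2): no bracket -> illegal
(1,3): flips 2 -> legal
(1,4): flips 1 -> legal
(2,2): no bracket -> illegal
(2,4): flips 2 -> legal
(2,5): flips 1 -> legal
(2,6): no bracket -> illegal
(2,7): no bracket -> illegal
(3,7): flips 4 -> legal
(4,2): no bracket -> illegal
(4,5): flips 1 -> legal
(4,6): flips 1 -> legal
(4,7): no bracket -> illegal
(5,3): no bracket -> illegal
(5,6): flips 1 -> legal
(6,5): no bracket -> illegal
(6,6): no bracket -> illegal
W mobility = 8

Answer: B=7 W=8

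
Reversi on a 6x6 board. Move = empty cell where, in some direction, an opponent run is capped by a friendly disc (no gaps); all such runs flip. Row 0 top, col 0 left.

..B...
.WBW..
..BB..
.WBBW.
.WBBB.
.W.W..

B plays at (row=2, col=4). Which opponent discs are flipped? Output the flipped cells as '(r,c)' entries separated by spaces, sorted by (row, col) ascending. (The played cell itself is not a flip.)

Answer: (1,3) (3,4)

Derivation:
Dir NW: opp run (1,3) capped by B -> flip
Dir N: first cell '.' (not opp) -> no flip
Dir NE: first cell '.' (not opp) -> no flip
Dir W: first cell 'B' (not opp) -> no flip
Dir E: first cell '.' (not opp) -> no flip
Dir SW: first cell 'B' (not opp) -> no flip
Dir S: opp run (3,4) capped by B -> flip
Dir SE: first cell '.' (not opp) -> no flip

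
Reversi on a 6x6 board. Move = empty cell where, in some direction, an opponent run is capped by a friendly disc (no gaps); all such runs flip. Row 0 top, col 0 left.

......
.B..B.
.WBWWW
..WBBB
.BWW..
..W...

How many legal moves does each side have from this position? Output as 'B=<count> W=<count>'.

Answer: B=8 W=10

Derivation:
-- B to move --
(1,0): no bracket -> illegal
(1,2): flips 1 -> legal
(1,3): flips 2 -> legal
(1,5): flips 2 -> legal
(2,0): flips 1 -> legal
(3,0): no bracket -> illegal
(3,1): flips 2 -> legal
(4,4): flips 2 -> legal
(5,1): flips 1 -> legal
(5,3): flips 1 -> legal
(5,4): no bracket -> illegal
B mobility = 8
-- W to move --
(0,0): no bracket -> illegal
(0,1): flips 1 -> legal
(0,2): no bracket -> illegal
(0,3): flips 1 -> legal
(0,4): flips 1 -> legal
(0,5): flips 1 -> legal
(1,0): no bracket -> illegal
(1,2): flips 1 -> legal
(1,3): no bracket -> illegal
(1,5): no bracket -> illegal
(2,0): no bracket -> illegal
(3,0): flips 1 -> legal
(3,1): no bracket -> illegal
(4,0): flips 1 -> legal
(4,4): flips 1 -> legal
(4,5): flips 2 -> legal
(5,0): flips 1 -> legal
(5,1): no bracket -> illegal
W mobility = 10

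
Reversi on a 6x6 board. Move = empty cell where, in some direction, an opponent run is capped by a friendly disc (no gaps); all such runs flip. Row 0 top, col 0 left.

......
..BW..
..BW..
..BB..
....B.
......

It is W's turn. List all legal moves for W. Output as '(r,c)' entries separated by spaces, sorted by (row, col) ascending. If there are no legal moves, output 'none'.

Answer: (0,1) (1,1) (2,1) (3,1) (4,1) (4,3)

Derivation:
(0,1): flips 1 -> legal
(0,2): no bracket -> illegal
(0,3): no bracket -> illegal
(1,1): flips 1 -> legal
(2,1): flips 1 -> legal
(2,4): no bracket -> illegal
(3,1): flips 1 -> legal
(3,4): no bracket -> illegal
(3,5): no bracket -> illegal
(4,1): flips 1 -> legal
(4,2): no bracket -> illegal
(4,3): flips 1 -> legal
(4,5): no bracket -> illegal
(5,3): no bracket -> illegal
(5,4): no bracket -> illegal
(5,5): no bracket -> illegal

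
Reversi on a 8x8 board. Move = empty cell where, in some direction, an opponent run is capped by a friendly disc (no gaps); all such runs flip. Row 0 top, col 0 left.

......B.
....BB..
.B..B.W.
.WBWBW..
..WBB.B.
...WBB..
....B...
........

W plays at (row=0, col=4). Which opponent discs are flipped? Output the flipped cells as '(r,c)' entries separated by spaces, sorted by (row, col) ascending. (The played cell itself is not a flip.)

Dir NW: edge -> no flip
Dir N: edge -> no flip
Dir NE: edge -> no flip
Dir W: first cell '.' (not opp) -> no flip
Dir E: first cell '.' (not opp) -> no flip
Dir SW: first cell '.' (not opp) -> no flip
Dir S: opp run (1,4) (2,4) (3,4) (4,4) (5,4) (6,4), next='.' -> no flip
Dir SE: opp run (1,5) capped by W -> flip

Answer: (1,5)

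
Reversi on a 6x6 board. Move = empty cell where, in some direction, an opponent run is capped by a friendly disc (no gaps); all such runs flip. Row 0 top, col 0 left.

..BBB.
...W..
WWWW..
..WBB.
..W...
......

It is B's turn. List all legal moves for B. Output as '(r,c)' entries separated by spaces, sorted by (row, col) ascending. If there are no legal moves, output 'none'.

Answer: (1,1) (1,2) (2,4) (3,1) (5,1)

Derivation:
(1,0): no bracket -> illegal
(1,1): flips 1 -> legal
(1,2): flips 1 -> legal
(1,4): no bracket -> illegal
(2,4): flips 1 -> legal
(3,0): no bracket -> illegal
(3,1): flips 3 -> legal
(4,1): no bracket -> illegal
(4,3): no bracket -> illegal
(5,1): flips 1 -> legal
(5,2): no bracket -> illegal
(5,3): no bracket -> illegal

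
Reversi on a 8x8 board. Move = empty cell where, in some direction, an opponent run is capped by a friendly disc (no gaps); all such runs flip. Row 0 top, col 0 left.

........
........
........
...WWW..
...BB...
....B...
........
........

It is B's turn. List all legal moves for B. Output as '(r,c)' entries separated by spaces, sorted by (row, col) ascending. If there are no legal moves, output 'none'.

(2,2): flips 1 -> legal
(2,3): flips 1 -> legal
(2,4): flips 1 -> legal
(2,5): flips 1 -> legal
(2,6): flips 1 -> legal
(3,2): no bracket -> illegal
(3,6): no bracket -> illegal
(4,2): no bracket -> illegal
(4,5): no bracket -> illegal
(4,6): no bracket -> illegal

Answer: (2,2) (2,3) (2,4) (2,5) (2,6)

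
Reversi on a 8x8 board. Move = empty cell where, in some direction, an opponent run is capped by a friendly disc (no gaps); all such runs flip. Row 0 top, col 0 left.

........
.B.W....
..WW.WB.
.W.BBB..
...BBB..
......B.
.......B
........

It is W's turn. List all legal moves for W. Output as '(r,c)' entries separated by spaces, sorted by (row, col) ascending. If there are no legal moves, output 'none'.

(0,0): flips 1 -> legal
(0,1): no bracket -> illegal
(0,2): no bracket -> illegal
(1,0): no bracket -> illegal
(1,2): no bracket -> illegal
(1,5): no bracket -> illegal
(1,6): no bracket -> illegal
(1,7): no bracket -> illegal
(2,0): no bracket -> illegal
(2,1): no bracket -> illegal
(2,4): no bracket -> illegal
(2,7): flips 1 -> legal
(3,2): no bracket -> illegal
(3,6): no bracket -> illegal
(3,7): no bracket -> illegal
(4,2): no bracket -> illegal
(4,6): no bracket -> illegal
(4,7): no bracket -> illegal
(5,2): flips 2 -> legal
(5,3): flips 2 -> legal
(5,4): no bracket -> illegal
(5,5): flips 4 -> legal
(5,7): no bracket -> illegal
(6,5): no bracket -> illegal
(6,6): no bracket -> illegal
(7,6): no bracket -> illegal
(7,7): no bracket -> illegal

Answer: (0,0) (2,7) (5,2) (5,3) (5,5)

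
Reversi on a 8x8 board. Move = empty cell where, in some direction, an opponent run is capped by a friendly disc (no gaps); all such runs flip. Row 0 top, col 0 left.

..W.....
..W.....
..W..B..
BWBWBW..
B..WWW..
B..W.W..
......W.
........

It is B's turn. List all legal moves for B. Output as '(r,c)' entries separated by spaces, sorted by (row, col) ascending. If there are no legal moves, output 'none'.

(0,1): no bracket -> illegal
(0,3): no bracket -> illegal
(1,1): no bracket -> illegal
(1,3): flips 2 -> legal
(2,0): no bracket -> illegal
(2,1): no bracket -> illegal
(2,3): no bracket -> illegal
(2,4): no bracket -> illegal
(2,6): no bracket -> illegal
(3,6): flips 1 -> legal
(4,1): no bracket -> illegal
(4,2): no bracket -> illegal
(4,6): no bracket -> illegal
(5,2): flips 1 -> legal
(5,4): flips 2 -> legal
(5,6): flips 1 -> legal
(5,7): no bracket -> illegal
(6,2): no bracket -> illegal
(6,3): no bracket -> illegal
(6,4): no bracket -> illegal
(6,5): flips 3 -> legal
(6,7): no bracket -> illegal
(7,5): no bracket -> illegal
(7,6): no bracket -> illegal
(7,7): no bracket -> illegal

Answer: (1,3) (3,6) (5,2) (5,4) (5,6) (6,5)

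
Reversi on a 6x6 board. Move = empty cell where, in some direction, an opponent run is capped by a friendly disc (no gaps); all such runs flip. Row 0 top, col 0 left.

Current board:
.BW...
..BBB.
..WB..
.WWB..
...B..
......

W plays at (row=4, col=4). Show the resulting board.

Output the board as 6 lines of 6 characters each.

Answer: .BW...
..BBB.
..WB..
.WWW..
...BW.
......

Derivation:
Place W at (4,4); scan 8 dirs for brackets.
Dir NW: opp run (3,3) capped by W -> flip
Dir N: first cell '.' (not opp) -> no flip
Dir NE: first cell '.' (not opp) -> no flip
Dir W: opp run (4,3), next='.' -> no flip
Dir E: first cell '.' (not opp) -> no flip
Dir SW: first cell '.' (not opp) -> no flip
Dir S: first cell '.' (not opp) -> no flip
Dir SE: first cell '.' (not opp) -> no flip
All flips: (3,3)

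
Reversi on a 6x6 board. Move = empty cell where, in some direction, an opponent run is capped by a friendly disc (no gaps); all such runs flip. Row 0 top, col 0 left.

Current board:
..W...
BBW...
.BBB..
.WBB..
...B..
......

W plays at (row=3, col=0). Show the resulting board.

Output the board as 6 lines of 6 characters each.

Answer: ..W...
BBW...
.WBB..
WWBB..
...B..
......

Derivation:
Place W at (3,0); scan 8 dirs for brackets.
Dir NW: edge -> no flip
Dir N: first cell '.' (not opp) -> no flip
Dir NE: opp run (2,1) capped by W -> flip
Dir W: edge -> no flip
Dir E: first cell 'W' (not opp) -> no flip
Dir SW: edge -> no flip
Dir S: first cell '.' (not opp) -> no flip
Dir SE: first cell '.' (not opp) -> no flip
All flips: (2,1)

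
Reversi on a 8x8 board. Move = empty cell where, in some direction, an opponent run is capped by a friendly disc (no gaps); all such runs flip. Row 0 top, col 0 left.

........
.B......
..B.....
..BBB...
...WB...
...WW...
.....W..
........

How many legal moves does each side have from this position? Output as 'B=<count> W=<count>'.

Answer: B=6 W=6

Derivation:
-- B to move --
(4,2): flips 1 -> legal
(4,5): no bracket -> illegal
(5,2): flips 1 -> legal
(5,5): no bracket -> illegal
(5,6): no bracket -> illegal
(6,2): flips 1 -> legal
(6,3): flips 2 -> legal
(6,4): flips 1 -> legal
(6,6): no bracket -> illegal
(7,4): no bracket -> illegal
(7,5): no bracket -> illegal
(7,6): flips 3 -> legal
B mobility = 6
-- W to move --
(0,0): no bracket -> illegal
(0,1): no bracket -> illegal
(0,2): no bracket -> illegal
(1,0): no bracket -> illegal
(1,2): no bracket -> illegal
(1,3): no bracket -> illegal
(2,0): no bracket -> illegal
(2,1): flips 1 -> legal
(2,3): flips 1 -> legal
(2,4): flips 2 -> legal
(2,5): flips 1 -> legal
(3,1): no bracket -> illegal
(3,5): flips 1 -> legal
(4,1): no bracket -> illegal
(4,2): no bracket -> illegal
(4,5): flips 1 -> legal
(5,5): no bracket -> illegal
W mobility = 6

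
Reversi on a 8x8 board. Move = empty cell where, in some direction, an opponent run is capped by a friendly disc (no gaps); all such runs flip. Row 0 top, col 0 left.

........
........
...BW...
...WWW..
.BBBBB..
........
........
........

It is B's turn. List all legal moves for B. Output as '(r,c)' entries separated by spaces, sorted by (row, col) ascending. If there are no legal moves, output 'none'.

Answer: (1,4) (1,5) (2,2) (2,5) (2,6)

Derivation:
(1,3): no bracket -> illegal
(1,4): flips 2 -> legal
(1,5): flips 2 -> legal
(2,2): flips 1 -> legal
(2,5): flips 3 -> legal
(2,6): flips 1 -> legal
(3,2): no bracket -> illegal
(3,6): no bracket -> illegal
(4,6): no bracket -> illegal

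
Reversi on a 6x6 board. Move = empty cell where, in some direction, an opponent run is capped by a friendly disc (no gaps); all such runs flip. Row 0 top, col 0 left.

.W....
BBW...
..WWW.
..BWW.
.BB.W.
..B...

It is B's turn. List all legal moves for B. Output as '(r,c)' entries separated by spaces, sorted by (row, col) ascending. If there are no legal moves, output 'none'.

(0,0): no bracket -> illegal
(0,2): flips 2 -> legal
(0,3): no bracket -> illegal
(1,3): flips 1 -> legal
(1,4): flips 1 -> legal
(1,5): flips 2 -> legal
(2,1): no bracket -> illegal
(2,5): no bracket -> illegal
(3,1): no bracket -> illegal
(3,5): flips 2 -> legal
(4,3): no bracket -> illegal
(4,5): no bracket -> illegal
(5,3): no bracket -> illegal
(5,4): no bracket -> illegal
(5,5): flips 3 -> legal

Answer: (0,2) (1,3) (1,4) (1,5) (3,5) (5,5)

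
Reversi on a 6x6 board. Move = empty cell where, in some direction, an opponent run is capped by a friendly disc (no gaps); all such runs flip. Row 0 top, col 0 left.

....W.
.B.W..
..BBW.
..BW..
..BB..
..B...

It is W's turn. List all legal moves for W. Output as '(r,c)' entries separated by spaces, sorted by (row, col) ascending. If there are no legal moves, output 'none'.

(0,0): flips 2 -> legal
(0,1): no bracket -> illegal
(0,2): no bracket -> illegal
(1,0): no bracket -> illegal
(1,2): no bracket -> illegal
(1,4): no bracket -> illegal
(2,0): no bracket -> illegal
(2,1): flips 2 -> legal
(3,1): flips 2 -> legal
(3,4): no bracket -> illegal
(4,1): no bracket -> illegal
(4,4): no bracket -> illegal
(5,1): flips 1 -> legal
(5,3): flips 1 -> legal
(5,4): no bracket -> illegal

Answer: (0,0) (2,1) (3,1) (5,1) (5,3)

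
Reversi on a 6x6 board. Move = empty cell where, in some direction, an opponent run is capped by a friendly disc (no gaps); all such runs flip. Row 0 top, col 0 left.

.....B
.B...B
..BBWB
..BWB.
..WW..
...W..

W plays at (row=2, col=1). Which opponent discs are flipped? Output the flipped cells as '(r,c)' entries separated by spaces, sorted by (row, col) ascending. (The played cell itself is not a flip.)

Dir NW: first cell '.' (not opp) -> no flip
Dir N: opp run (1,1), next='.' -> no flip
Dir NE: first cell '.' (not opp) -> no flip
Dir W: first cell '.' (not opp) -> no flip
Dir E: opp run (2,2) (2,3) capped by W -> flip
Dir SW: first cell '.' (not opp) -> no flip
Dir S: first cell '.' (not opp) -> no flip
Dir SE: opp run (3,2) capped by W -> flip

Answer: (2,2) (2,3) (3,2)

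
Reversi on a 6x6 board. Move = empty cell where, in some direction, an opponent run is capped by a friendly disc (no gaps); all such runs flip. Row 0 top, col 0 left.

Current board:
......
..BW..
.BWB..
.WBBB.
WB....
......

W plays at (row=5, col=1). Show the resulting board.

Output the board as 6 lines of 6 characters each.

Place W at (5,1); scan 8 dirs for brackets.
Dir NW: first cell 'W' (not opp) -> no flip
Dir N: opp run (4,1) capped by W -> flip
Dir NE: first cell '.' (not opp) -> no flip
Dir W: first cell '.' (not opp) -> no flip
Dir E: first cell '.' (not opp) -> no flip
Dir SW: edge -> no flip
Dir S: edge -> no flip
Dir SE: edge -> no flip
All flips: (4,1)

Answer: ......
..BW..
.BWB..
.WBBB.
WW....
.W....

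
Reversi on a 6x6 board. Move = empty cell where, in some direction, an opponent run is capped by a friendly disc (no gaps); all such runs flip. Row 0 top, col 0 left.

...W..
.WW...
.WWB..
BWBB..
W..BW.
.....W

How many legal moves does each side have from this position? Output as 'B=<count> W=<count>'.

Answer: B=7 W=5

Derivation:
-- B to move --
(0,0): flips 2 -> legal
(0,1): flips 1 -> legal
(0,2): flips 2 -> legal
(0,4): no bracket -> illegal
(1,0): flips 1 -> legal
(1,3): no bracket -> illegal
(1,4): no bracket -> illegal
(2,0): flips 2 -> legal
(3,4): no bracket -> illegal
(3,5): no bracket -> illegal
(4,1): no bracket -> illegal
(4,2): no bracket -> illegal
(4,5): flips 1 -> legal
(5,0): flips 1 -> legal
(5,1): no bracket -> illegal
(5,3): no bracket -> illegal
(5,4): no bracket -> illegal
B mobility = 7
-- W to move --
(1,3): no bracket -> illegal
(1,4): no bracket -> illegal
(2,0): flips 1 -> legal
(2,4): flips 1 -> legal
(3,4): flips 3 -> legal
(4,1): no bracket -> illegal
(4,2): flips 2 -> legal
(5,2): no bracket -> illegal
(5,3): no bracket -> illegal
(5,4): flips 2 -> legal
W mobility = 5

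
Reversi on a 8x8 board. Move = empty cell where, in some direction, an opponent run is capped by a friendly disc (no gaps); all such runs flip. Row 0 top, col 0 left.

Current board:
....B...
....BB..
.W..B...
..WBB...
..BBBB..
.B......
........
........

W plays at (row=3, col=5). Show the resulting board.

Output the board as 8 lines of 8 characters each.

Place W at (3,5); scan 8 dirs for brackets.
Dir NW: opp run (2,4), next='.' -> no flip
Dir N: first cell '.' (not opp) -> no flip
Dir NE: first cell '.' (not opp) -> no flip
Dir W: opp run (3,4) (3,3) capped by W -> flip
Dir E: first cell '.' (not opp) -> no flip
Dir SW: opp run (4,4), next='.' -> no flip
Dir S: opp run (4,5), next='.' -> no flip
Dir SE: first cell '.' (not opp) -> no flip
All flips: (3,3) (3,4)

Answer: ....B...
....BB..
.W..B...
..WWWW..
..BBBB..
.B......
........
........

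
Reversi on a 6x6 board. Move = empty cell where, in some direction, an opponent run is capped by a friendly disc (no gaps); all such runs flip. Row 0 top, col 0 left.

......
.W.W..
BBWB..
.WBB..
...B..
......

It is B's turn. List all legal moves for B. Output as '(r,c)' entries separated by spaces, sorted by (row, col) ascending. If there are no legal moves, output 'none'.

(0,0): flips 2 -> legal
(0,1): flips 1 -> legal
(0,2): flips 1 -> legal
(0,3): flips 1 -> legal
(0,4): no bracket -> illegal
(1,0): no bracket -> illegal
(1,2): flips 1 -> legal
(1,4): no bracket -> illegal
(2,4): no bracket -> illegal
(3,0): flips 1 -> legal
(4,0): no bracket -> illegal
(4,1): flips 1 -> legal
(4,2): flips 1 -> legal

Answer: (0,0) (0,1) (0,2) (0,3) (1,2) (3,0) (4,1) (4,2)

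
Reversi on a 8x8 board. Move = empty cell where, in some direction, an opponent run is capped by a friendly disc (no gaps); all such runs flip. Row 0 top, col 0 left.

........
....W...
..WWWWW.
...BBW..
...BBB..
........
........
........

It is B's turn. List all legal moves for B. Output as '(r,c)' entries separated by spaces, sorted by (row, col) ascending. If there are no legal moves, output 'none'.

Answer: (0,4) (1,1) (1,2) (1,3) (1,5) (1,6) (1,7) (3,6)

Derivation:
(0,3): no bracket -> illegal
(0,4): flips 2 -> legal
(0,5): no bracket -> illegal
(1,1): flips 1 -> legal
(1,2): flips 1 -> legal
(1,3): flips 1 -> legal
(1,5): flips 3 -> legal
(1,6): flips 1 -> legal
(1,7): flips 2 -> legal
(2,1): no bracket -> illegal
(2,7): no bracket -> illegal
(3,1): no bracket -> illegal
(3,2): no bracket -> illegal
(3,6): flips 1 -> legal
(3,7): no bracket -> illegal
(4,6): no bracket -> illegal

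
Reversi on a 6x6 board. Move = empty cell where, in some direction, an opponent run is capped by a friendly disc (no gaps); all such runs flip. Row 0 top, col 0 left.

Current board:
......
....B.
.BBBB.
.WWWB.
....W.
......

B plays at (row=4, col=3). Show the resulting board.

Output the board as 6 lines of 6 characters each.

Place B at (4,3); scan 8 dirs for brackets.
Dir NW: opp run (3,2) capped by B -> flip
Dir N: opp run (3,3) capped by B -> flip
Dir NE: first cell 'B' (not opp) -> no flip
Dir W: first cell '.' (not opp) -> no flip
Dir E: opp run (4,4), next='.' -> no flip
Dir SW: first cell '.' (not opp) -> no flip
Dir S: first cell '.' (not opp) -> no flip
Dir SE: first cell '.' (not opp) -> no flip
All flips: (3,2) (3,3)

Answer: ......
....B.
.BBBB.
.WBBB.
...BW.
......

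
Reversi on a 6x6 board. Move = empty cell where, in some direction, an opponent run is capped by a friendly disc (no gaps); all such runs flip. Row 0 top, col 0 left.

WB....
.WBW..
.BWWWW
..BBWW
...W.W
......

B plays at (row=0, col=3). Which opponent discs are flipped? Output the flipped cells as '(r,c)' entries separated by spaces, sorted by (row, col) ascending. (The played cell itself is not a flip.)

Dir NW: edge -> no flip
Dir N: edge -> no flip
Dir NE: edge -> no flip
Dir W: first cell '.' (not opp) -> no flip
Dir E: first cell '.' (not opp) -> no flip
Dir SW: first cell 'B' (not opp) -> no flip
Dir S: opp run (1,3) (2,3) capped by B -> flip
Dir SE: first cell '.' (not opp) -> no flip

Answer: (1,3) (2,3)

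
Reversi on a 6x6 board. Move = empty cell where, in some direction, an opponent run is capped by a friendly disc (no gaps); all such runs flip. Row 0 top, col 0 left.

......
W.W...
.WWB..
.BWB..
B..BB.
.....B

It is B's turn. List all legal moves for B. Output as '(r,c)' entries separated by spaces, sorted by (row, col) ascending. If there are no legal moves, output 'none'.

(0,0): no bracket -> illegal
(0,1): flips 1 -> legal
(0,2): no bracket -> illegal
(0,3): no bracket -> illegal
(1,1): flips 2 -> legal
(1,3): flips 1 -> legal
(2,0): flips 2 -> legal
(3,0): no bracket -> illegal
(4,1): flips 1 -> legal
(4,2): no bracket -> illegal

Answer: (0,1) (1,1) (1,3) (2,0) (4,1)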